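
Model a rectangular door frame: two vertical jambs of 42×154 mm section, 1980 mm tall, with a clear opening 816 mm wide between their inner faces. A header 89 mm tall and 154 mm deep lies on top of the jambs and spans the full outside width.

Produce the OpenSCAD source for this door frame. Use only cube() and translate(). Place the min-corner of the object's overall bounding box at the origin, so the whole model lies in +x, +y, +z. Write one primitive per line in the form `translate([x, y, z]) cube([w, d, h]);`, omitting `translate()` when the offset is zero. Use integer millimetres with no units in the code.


cube([42, 154, 1980]);
translate([858, 0, 0]) cube([42, 154, 1980]);
translate([0, 0, 1980]) cube([900, 154, 89]);


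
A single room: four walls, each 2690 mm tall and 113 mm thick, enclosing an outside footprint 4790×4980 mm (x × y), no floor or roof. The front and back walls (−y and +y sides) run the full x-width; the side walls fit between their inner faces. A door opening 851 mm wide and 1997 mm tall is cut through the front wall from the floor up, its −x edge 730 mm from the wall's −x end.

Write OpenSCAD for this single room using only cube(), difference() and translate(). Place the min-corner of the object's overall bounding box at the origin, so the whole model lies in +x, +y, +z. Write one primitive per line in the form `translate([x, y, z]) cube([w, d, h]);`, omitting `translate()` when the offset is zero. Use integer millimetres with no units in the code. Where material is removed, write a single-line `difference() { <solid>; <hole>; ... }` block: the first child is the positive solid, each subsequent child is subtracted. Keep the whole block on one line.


difference() { cube([4790, 113, 2690]); translate([730, 0, 0]) cube([851, 113, 1997]); }
translate([0, 4867, 0]) cube([4790, 113, 2690]);
translate([0, 113, 0]) cube([113, 4754, 2690]);
translate([4677, 113, 0]) cube([113, 4754, 2690]);


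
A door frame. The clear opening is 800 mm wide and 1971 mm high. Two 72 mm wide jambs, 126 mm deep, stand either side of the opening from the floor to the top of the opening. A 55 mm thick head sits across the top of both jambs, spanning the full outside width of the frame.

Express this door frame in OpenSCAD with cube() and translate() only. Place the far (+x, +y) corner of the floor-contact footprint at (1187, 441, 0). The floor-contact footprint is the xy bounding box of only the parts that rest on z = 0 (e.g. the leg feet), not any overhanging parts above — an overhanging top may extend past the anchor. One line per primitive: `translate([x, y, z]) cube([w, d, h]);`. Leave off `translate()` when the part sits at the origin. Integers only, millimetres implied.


translate([243, 315, 0]) cube([72, 126, 1971]);
translate([1115, 315, 0]) cube([72, 126, 1971]);
translate([243, 315, 1971]) cube([944, 126, 55]);


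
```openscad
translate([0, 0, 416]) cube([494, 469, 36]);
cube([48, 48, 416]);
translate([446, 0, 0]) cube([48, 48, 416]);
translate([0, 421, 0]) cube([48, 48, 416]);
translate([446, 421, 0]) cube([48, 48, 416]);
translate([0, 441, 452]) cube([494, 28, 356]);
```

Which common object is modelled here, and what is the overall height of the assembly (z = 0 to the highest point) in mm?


A chair. The overall height is 808 mm.

A slab on four corner posts with a tall panel at the back — a chair. The seat slab sits at z = 416 with thickness 36, and the 356 mm backrest starts at the seat top, so the overall height is 416 + 36 + 356 = 808 mm.


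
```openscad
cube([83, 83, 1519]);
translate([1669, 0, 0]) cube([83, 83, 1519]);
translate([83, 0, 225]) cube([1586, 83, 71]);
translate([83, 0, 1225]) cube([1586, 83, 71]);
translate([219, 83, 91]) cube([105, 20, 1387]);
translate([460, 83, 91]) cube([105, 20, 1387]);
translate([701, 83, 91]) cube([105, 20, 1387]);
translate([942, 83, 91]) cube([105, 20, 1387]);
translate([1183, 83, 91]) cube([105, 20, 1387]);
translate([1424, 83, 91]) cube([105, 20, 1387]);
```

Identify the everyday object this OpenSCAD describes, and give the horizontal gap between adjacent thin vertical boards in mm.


A fence section. The picket gap is 136 mm.

Two posts, two rails, 6 pickets — a fence section. Span 1586 mm holds 6 pickets of 105 mm with 7 equal gaps: ⌊(1586 − 6·105) / 7⌋ = 136 mm.


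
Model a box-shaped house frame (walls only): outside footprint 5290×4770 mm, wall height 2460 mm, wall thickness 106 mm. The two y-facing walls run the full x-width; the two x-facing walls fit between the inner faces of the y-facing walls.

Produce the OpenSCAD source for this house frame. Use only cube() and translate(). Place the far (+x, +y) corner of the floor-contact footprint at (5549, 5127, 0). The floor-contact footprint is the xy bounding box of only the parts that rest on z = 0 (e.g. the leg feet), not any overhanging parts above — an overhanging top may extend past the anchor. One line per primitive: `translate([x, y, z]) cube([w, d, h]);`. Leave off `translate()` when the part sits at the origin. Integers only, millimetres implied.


translate([259, 357, 0]) cube([5290, 106, 2460]);
translate([259, 5021, 0]) cube([5290, 106, 2460]);
translate([259, 463, 0]) cube([106, 4558, 2460]);
translate([5443, 463, 0]) cube([106, 4558, 2460]);


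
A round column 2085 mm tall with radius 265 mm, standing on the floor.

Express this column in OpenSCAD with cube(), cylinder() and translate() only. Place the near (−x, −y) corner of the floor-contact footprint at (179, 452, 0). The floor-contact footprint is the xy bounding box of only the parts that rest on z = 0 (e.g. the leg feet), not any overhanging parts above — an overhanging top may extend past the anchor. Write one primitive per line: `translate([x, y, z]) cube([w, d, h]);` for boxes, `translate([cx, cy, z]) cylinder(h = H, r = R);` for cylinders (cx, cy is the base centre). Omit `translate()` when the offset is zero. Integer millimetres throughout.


translate([444, 717, 0]) cylinder(h = 2085, r = 265);


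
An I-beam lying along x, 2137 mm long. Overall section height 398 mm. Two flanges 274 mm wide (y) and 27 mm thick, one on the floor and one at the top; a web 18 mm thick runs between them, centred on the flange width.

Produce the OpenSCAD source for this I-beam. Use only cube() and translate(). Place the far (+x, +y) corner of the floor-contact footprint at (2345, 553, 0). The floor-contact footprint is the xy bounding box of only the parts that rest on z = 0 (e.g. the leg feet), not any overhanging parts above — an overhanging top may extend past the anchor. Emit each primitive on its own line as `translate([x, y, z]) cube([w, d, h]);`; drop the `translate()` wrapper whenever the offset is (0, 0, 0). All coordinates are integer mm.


translate([208, 279, 0]) cube([2137, 274, 27]);
translate([208, 407, 27]) cube([2137, 18, 344]);
translate([208, 279, 371]) cube([2137, 274, 27]);


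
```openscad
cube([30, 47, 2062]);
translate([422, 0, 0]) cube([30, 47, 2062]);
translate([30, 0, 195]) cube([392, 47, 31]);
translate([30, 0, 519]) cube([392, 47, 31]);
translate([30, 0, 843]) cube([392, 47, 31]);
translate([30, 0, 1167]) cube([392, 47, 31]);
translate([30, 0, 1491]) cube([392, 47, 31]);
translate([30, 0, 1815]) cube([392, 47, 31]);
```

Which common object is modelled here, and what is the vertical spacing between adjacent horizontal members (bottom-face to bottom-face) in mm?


A ladder. The rung spacing is 324 mm.

Two tall 30×47 posts with 6 short bars between them — a ladder. Adjacent rungs sit at z = 195 and z = 519, so the spacing is 519 − 195 = 324 mm.


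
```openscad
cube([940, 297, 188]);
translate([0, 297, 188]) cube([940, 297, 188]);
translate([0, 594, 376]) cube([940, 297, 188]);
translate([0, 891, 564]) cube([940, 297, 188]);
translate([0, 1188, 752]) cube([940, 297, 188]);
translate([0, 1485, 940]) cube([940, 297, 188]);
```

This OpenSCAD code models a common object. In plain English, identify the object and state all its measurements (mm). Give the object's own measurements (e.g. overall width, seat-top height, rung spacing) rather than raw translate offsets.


A straight staircase of 6 solid steps. Each step is 940 mm wide (x), 297 mm deep (y, the going) and 188 mm tall (the rise). The first step rests on the floor; each subsequent step sits one going further in +y and one rise higher in +z, directly behind and above the previous step with no overlap.


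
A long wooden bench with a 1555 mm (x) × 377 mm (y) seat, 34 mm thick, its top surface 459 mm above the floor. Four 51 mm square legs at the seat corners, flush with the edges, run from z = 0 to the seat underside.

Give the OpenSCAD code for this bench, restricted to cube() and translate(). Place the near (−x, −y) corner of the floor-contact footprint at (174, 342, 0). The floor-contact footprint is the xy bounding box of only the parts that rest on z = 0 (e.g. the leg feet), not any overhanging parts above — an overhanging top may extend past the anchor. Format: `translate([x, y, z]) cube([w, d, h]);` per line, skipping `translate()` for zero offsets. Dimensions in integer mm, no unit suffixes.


translate([174, 342, 425]) cube([1555, 377, 34]);
translate([174, 342, 0]) cube([51, 51, 425]);
translate([174, 668, 0]) cube([51, 51, 425]);
translate([1678, 342, 0]) cube([51, 51, 425]);
translate([1678, 668, 0]) cube([51, 51, 425]);


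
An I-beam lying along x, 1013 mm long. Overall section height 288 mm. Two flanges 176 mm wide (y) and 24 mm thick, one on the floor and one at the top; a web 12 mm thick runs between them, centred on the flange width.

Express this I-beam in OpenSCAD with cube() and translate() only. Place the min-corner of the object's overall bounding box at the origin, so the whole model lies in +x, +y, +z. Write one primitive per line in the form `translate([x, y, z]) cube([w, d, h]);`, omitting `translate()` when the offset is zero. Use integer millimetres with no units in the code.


cube([1013, 176, 24]);
translate([0, 82, 24]) cube([1013, 12, 240]);
translate([0, 0, 264]) cube([1013, 176, 24]);


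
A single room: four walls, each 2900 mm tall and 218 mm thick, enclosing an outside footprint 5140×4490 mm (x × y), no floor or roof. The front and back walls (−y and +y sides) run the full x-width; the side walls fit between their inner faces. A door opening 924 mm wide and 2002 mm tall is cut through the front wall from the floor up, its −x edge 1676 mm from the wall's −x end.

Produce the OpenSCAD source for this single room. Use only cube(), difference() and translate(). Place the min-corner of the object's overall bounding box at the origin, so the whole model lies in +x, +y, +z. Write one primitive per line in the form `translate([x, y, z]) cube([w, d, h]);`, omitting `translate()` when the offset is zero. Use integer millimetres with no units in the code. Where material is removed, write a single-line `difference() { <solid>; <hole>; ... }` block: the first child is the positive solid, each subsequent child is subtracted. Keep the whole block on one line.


difference() { cube([5140, 218, 2900]); translate([1676, 0, 0]) cube([924, 218, 2002]); }
translate([0, 4272, 0]) cube([5140, 218, 2900]);
translate([0, 218, 0]) cube([218, 4054, 2900]);
translate([4922, 218, 0]) cube([218, 4054, 2900]);


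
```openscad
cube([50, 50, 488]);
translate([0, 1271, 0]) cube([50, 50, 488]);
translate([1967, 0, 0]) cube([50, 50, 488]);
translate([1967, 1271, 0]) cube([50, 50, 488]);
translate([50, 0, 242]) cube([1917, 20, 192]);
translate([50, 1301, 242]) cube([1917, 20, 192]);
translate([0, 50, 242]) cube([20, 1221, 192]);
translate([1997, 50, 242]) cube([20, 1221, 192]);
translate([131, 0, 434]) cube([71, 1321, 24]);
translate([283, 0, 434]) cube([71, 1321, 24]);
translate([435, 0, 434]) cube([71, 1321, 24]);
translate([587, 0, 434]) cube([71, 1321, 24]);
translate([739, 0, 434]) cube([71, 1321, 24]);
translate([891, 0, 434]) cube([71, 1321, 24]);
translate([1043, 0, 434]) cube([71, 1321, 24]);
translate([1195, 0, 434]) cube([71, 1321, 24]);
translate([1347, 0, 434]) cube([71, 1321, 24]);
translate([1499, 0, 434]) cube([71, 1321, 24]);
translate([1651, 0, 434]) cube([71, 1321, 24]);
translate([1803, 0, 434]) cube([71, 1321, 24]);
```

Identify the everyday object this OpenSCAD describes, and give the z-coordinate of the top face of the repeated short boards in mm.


A bed frame. The slat-top height is 458 mm.

Four posts, four rails, and a row of slats — a bed frame. Slats sit on the rails at z = 242 + 192 = 434; with slat thickness 24, the top is 458 mm.


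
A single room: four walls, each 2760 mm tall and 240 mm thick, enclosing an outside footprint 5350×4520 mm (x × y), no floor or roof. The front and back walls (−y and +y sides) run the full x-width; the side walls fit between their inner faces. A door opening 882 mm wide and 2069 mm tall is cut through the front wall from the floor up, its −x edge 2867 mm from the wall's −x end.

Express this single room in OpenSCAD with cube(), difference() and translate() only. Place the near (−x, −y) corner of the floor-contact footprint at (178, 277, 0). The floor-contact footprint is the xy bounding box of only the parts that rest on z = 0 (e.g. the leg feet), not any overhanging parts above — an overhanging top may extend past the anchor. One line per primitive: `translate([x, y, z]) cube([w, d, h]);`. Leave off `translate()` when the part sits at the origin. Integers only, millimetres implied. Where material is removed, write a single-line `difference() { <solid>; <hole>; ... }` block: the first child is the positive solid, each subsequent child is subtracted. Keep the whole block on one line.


difference() { translate([178, 277, 0]) cube([5350, 240, 2760]); translate([3045, 277, 0]) cube([882, 240, 2069]); }
translate([178, 4557, 0]) cube([5350, 240, 2760]);
translate([178, 517, 0]) cube([240, 4040, 2760]);
translate([5288, 517, 0]) cube([240, 4040, 2760]);


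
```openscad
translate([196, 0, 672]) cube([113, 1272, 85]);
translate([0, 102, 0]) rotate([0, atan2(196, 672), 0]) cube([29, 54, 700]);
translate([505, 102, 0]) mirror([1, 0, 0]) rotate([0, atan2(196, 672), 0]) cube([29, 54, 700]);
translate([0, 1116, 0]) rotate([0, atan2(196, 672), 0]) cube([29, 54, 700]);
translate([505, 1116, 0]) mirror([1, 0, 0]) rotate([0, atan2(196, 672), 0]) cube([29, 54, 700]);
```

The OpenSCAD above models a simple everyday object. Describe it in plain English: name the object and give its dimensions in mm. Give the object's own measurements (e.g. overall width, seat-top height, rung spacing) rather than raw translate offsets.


A sawhorse. A 113×1272×85 mm beam (x, y, z) sits on two A-frame leg pairs. Each pair is two raked legs of 29×54 mm section (54 mm along y) splaying symmetrically in x. Each leg rises 672 mm vertically over 196 mm of horizontal reach and is 700 mm long along its own axis. Every leg's outer bottom edge rests on the floor and its outer top edge meets a bottom edge of the beam — the left legs (tilting toward +x) meet the beam's −x bottom edge, the right legs (their mirror images, tilting toward −x) meet its +x bottom edge — so the leg tops tuck under the beam, the beam's underside is 672 mm above the floor, and the feet are 505 mm apart outside-to-outside with the beam centred between them. The two leg pairs are set in 102 mm from either end of the beam.


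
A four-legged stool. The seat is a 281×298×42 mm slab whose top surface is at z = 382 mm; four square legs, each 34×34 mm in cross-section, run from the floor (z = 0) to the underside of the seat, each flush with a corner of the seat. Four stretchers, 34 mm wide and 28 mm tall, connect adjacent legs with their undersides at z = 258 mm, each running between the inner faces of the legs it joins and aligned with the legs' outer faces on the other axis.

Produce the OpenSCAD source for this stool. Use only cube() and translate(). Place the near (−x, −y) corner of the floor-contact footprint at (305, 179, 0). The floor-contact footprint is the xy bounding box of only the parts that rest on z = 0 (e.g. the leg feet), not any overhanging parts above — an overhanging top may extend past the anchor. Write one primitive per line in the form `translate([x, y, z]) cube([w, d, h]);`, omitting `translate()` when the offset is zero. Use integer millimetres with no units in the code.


translate([305, 179, 340]) cube([281, 298, 42]);
translate([305, 179, 0]) cube([34, 34, 340]);
translate([552, 179, 0]) cube([34, 34, 340]);
translate([305, 443, 0]) cube([34, 34, 340]);
translate([552, 443, 0]) cube([34, 34, 340]);
translate([339, 179, 258]) cube([213, 34, 28]);
translate([339, 443, 258]) cube([213, 34, 28]);
translate([305, 213, 258]) cube([34, 230, 28]);
translate([552, 213, 258]) cube([34, 230, 28]);


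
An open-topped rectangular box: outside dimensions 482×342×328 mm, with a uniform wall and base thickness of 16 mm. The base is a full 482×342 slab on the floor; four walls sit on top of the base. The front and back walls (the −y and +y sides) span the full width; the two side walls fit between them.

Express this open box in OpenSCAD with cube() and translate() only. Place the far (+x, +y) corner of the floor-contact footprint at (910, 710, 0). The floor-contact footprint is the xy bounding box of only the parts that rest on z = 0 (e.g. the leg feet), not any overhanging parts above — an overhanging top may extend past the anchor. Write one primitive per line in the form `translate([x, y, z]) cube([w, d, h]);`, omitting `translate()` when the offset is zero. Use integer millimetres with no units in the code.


translate([428, 368, 0]) cube([482, 342, 16]);
translate([428, 368, 16]) cube([482, 16, 312]);
translate([428, 694, 16]) cube([482, 16, 312]);
translate([428, 384, 16]) cube([16, 310, 312]);
translate([894, 384, 16]) cube([16, 310, 312]);


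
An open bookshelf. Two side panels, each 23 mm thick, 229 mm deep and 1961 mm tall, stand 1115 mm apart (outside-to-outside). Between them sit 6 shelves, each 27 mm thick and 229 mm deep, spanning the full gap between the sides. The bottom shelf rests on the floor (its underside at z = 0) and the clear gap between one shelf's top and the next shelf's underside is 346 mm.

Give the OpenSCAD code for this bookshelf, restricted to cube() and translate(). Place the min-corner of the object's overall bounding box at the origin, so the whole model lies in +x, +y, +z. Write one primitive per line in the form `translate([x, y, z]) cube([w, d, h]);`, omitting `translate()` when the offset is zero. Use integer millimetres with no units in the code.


cube([23, 229, 1961]);
translate([1092, 0, 0]) cube([23, 229, 1961]);
translate([23, 0, 0]) cube([1069, 229, 27]);
translate([23, 0, 373]) cube([1069, 229, 27]);
translate([23, 0, 746]) cube([1069, 229, 27]);
translate([23, 0, 1119]) cube([1069, 229, 27]);
translate([23, 0, 1492]) cube([1069, 229, 27]);
translate([23, 0, 1865]) cube([1069, 229, 27]);


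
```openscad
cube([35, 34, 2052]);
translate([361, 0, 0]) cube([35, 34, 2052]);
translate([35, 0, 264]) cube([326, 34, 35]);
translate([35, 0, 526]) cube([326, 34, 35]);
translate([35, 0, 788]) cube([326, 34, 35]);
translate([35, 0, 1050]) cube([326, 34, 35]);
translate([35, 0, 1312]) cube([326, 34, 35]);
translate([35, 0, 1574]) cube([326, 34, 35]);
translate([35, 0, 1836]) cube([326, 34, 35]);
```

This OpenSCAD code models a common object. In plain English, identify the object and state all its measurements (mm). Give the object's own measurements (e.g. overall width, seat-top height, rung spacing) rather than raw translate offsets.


A straight ladder. Two 35×34 mm vertical rails, 2052 mm tall, stand 396 mm apart (outside-to-outside) with their front faces coplanar on the −y side. 7 rungs, each 34 mm deep and 35 mm tall, span between the inner faces of the rails, front faces flush with the rails. The lowest rung's underside is at z = 264 mm and rungs are spaced 262 mm apart (underside to underside).


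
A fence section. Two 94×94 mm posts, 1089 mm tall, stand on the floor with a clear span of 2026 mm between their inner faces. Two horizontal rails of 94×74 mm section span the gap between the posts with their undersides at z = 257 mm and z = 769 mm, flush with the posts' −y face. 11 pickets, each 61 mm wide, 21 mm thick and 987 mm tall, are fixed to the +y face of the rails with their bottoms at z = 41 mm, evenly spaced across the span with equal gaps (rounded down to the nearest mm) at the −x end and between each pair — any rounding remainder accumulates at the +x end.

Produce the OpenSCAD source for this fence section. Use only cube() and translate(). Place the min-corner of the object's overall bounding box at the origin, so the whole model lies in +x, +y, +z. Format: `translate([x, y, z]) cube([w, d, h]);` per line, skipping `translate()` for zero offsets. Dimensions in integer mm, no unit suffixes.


cube([94, 94, 1089]);
translate([2120, 0, 0]) cube([94, 94, 1089]);
translate([94, 0, 257]) cube([2026, 94, 74]);
translate([94, 0, 769]) cube([2026, 94, 74]);
translate([206, 94, 41]) cube([61, 21, 987]);
translate([379, 94, 41]) cube([61, 21, 987]);
translate([552, 94, 41]) cube([61, 21, 987]);
translate([725, 94, 41]) cube([61, 21, 987]);
translate([898, 94, 41]) cube([61, 21, 987]);
translate([1071, 94, 41]) cube([61, 21, 987]);
translate([1244, 94, 41]) cube([61, 21, 987]);
translate([1417, 94, 41]) cube([61, 21, 987]);
translate([1590, 94, 41]) cube([61, 21, 987]);
translate([1763, 94, 41]) cube([61, 21, 987]);
translate([1936, 94, 41]) cube([61, 21, 987]);


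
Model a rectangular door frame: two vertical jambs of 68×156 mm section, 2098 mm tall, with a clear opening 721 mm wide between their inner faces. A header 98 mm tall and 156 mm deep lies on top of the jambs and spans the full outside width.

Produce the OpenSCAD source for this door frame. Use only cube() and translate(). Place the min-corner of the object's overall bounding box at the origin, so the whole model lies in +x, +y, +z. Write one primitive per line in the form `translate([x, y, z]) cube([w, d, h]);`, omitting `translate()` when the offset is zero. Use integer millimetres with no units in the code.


cube([68, 156, 2098]);
translate([789, 0, 0]) cube([68, 156, 2098]);
translate([0, 0, 2098]) cube([857, 156, 98]);


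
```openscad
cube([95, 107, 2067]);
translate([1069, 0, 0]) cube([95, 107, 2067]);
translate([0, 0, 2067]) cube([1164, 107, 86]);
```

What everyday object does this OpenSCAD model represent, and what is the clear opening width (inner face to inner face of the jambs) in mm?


A door frame. The clear opening width is 974 mm.

Two 2067 mm tall posts with a header on top — a door frame. The left jamb is 95 mm wide at x = 0; the right jamb starts at x = 1069. The clear opening is 1069 − 95 = 974 mm.


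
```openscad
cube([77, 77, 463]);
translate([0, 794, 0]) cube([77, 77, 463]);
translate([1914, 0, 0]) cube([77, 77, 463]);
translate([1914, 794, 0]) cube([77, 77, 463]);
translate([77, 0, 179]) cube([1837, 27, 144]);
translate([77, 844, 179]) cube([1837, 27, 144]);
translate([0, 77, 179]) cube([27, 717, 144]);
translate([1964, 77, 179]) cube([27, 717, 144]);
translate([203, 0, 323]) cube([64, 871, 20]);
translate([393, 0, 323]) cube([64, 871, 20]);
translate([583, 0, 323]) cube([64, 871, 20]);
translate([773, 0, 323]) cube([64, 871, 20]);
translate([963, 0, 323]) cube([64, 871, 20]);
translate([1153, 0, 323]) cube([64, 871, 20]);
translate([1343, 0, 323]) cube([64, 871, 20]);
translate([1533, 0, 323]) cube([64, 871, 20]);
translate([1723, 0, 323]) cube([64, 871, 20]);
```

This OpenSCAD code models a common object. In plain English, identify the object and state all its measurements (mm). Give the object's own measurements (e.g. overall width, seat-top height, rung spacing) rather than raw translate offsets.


A bed frame 1991 mm long (x) by 871 mm wide (y). Four 77×77 mm corner posts, 463 mm tall, at the corners of the footprint. Four rails of 27 mm thickness and 144 mm height run between adjacent posts with their undersides at z = 179 mm, their outer faces flush with the outside of the frame (the two x-running rails run between the posts' inner faces; the two y-running rails run between the posts' inner faces). 9 slats, each 64 mm wide (x) and 20 mm thick, lie across the top of the two x-running rails, running the full 871 mm width of the frame in y; along x they sit between the end posts with a 126 mm gap after the −x posts and between neighbouring slats, leaving 127 mm before the +x posts.


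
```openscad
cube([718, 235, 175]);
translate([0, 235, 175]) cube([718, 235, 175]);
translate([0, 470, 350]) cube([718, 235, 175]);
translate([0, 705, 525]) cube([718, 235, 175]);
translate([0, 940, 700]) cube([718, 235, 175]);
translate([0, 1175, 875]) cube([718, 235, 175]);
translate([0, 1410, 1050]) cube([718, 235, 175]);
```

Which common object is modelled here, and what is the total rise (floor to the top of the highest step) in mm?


A staircase. The total rise is 1225 mm.

7 identical blocks, each offset up and back from the previous — a staircase. Each step is 175 mm tall and there are 7 of them, so the total rise is 7 × 175 = 1225 mm.


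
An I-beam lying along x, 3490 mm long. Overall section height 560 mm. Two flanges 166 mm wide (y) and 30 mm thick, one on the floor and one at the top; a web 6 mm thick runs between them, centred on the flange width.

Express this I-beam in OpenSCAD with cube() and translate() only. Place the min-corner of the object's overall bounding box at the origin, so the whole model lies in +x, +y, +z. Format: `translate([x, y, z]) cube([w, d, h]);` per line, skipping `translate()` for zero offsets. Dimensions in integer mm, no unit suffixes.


cube([3490, 166, 30]);
translate([0, 80, 30]) cube([3490, 6, 500]);
translate([0, 0, 530]) cube([3490, 166, 30]);


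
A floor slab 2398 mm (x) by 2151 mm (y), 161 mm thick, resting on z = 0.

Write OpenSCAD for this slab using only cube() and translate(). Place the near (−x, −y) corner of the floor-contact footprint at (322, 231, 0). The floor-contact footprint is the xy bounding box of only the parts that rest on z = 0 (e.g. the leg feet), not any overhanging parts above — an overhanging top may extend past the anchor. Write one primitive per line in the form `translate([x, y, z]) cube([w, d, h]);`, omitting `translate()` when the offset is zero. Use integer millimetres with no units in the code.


translate([322, 231, 0]) cube([2398, 2151, 161]);


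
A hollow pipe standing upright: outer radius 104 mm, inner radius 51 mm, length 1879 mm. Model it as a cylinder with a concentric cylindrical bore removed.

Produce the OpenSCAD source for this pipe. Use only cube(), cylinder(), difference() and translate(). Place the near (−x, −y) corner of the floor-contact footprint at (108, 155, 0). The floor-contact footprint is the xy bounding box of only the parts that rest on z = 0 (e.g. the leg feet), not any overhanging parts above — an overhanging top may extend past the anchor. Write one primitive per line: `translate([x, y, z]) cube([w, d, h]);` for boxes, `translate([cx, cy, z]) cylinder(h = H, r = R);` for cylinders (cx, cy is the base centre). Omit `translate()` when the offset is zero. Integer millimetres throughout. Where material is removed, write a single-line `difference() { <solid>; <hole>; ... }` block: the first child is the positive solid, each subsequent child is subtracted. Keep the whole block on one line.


difference() { translate([212, 259, 0]) cylinder(h = 1879, r = 104); translate([212, 259, 0]) cylinder(h = 1879, r = 51); }


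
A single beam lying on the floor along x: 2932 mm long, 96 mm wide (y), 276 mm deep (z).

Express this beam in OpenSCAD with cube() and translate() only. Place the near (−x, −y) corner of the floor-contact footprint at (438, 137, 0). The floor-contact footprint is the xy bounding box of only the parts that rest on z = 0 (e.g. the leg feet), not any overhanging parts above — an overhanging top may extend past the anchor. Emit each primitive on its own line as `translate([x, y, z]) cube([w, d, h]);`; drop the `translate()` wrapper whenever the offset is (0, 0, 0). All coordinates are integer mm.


translate([438, 137, 0]) cube([2932, 96, 276]);


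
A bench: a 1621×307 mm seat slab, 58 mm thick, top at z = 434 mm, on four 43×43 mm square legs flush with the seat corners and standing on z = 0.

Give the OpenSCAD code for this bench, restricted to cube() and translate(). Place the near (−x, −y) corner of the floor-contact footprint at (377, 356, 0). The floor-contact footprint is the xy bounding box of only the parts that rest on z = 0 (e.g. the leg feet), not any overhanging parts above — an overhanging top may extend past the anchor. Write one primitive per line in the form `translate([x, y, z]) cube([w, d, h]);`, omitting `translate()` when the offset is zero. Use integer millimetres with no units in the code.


translate([377, 356, 376]) cube([1621, 307, 58]);
translate([377, 356, 0]) cube([43, 43, 376]);
translate([377, 620, 0]) cube([43, 43, 376]);
translate([1955, 356, 0]) cube([43, 43, 376]);
translate([1955, 620, 0]) cube([43, 43, 376]);


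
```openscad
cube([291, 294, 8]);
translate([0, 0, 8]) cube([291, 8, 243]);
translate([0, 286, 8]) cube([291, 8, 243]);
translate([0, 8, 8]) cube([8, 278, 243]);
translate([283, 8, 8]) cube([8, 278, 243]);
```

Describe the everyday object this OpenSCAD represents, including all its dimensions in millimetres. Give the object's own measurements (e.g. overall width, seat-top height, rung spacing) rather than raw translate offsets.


An open-topped rectangular box: outside dimensions 291×294×251 mm, with a uniform wall and base thickness of 8 mm. The base is a full 291×294 slab on the floor; four walls sit on top of the base. The front and back walls (the −y and +y sides) span the full width; the two side walls fit between them.


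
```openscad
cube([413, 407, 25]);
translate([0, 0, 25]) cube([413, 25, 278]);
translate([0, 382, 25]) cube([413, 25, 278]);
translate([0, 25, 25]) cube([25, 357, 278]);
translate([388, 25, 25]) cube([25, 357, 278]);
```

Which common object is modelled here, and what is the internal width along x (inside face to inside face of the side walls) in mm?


An open box. The internal width is 363 mm.

A 413×407 base slab with four walls standing on it — an open box. The base is 413 mm wide and the walls are 25 mm thick, so the internal width is 413 − 2 × 25 = 363 mm.


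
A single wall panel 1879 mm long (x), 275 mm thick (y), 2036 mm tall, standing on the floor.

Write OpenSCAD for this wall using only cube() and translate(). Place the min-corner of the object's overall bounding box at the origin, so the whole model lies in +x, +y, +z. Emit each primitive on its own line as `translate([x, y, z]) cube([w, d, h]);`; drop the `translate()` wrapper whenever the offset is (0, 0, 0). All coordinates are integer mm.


cube([1879, 275, 2036]);


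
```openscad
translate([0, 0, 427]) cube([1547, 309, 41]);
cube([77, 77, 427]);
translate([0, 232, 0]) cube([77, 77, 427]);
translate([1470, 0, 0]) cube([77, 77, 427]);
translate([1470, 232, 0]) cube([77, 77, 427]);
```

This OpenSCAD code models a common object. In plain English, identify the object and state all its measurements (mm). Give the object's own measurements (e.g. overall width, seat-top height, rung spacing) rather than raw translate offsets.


A bench: a 1547×309 mm seat slab, 41 mm thick, top at z = 468 mm, on four 77×77 mm square legs flush with the seat corners and standing on z = 0.


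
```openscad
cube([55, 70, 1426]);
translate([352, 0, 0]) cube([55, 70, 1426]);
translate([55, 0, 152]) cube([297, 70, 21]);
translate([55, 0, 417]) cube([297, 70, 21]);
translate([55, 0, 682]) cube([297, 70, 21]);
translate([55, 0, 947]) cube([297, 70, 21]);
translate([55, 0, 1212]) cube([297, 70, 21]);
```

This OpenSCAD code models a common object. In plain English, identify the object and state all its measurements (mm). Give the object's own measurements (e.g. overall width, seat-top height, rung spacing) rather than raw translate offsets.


A straight ladder. Two 55×70 mm vertical rails, 1426 mm tall, stand 407 mm apart (outside-to-outside) with their front faces coplanar on the −y side. 5 rungs, each 70 mm deep and 21 mm tall, span between the inner faces of the rails, front faces flush with the rails. The lowest rung's underside is at z = 152 mm and rungs are spaced 265 mm apart (underside to underside).


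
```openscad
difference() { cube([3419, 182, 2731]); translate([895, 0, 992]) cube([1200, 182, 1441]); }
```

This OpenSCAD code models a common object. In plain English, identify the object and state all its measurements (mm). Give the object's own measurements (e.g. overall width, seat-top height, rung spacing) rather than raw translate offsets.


A wall 3419 mm long (x), 182 mm thick (y), 2731 mm tall, with a rectangular window opening cut through it. The opening is 1200 mm wide and 1441 mm tall; its sill is at z = 992 mm and its near (−x) edge is 895 mm from the wall's −x end. The opening passes through the full wall thickness.


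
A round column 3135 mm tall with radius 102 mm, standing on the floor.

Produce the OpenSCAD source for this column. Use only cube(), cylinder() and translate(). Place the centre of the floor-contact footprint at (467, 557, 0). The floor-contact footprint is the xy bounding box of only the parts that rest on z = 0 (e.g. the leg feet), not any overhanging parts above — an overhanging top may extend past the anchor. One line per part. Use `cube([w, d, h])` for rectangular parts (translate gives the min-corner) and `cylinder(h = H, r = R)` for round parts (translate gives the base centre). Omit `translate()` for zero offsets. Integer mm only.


translate([467, 557, 0]) cylinder(h = 3135, r = 102);


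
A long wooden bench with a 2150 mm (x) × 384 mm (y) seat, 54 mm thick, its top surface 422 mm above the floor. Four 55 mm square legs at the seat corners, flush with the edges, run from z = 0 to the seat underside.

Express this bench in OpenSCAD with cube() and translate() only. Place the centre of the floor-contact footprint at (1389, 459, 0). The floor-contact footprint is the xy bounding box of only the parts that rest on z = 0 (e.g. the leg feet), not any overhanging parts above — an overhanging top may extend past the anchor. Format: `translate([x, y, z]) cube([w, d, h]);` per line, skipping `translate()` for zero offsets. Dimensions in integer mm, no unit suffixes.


translate([314, 267, 368]) cube([2150, 384, 54]);
translate([314, 267, 0]) cube([55, 55, 368]);
translate([314, 596, 0]) cube([55, 55, 368]);
translate([2409, 267, 0]) cube([55, 55, 368]);
translate([2409, 596, 0]) cube([55, 55, 368]);


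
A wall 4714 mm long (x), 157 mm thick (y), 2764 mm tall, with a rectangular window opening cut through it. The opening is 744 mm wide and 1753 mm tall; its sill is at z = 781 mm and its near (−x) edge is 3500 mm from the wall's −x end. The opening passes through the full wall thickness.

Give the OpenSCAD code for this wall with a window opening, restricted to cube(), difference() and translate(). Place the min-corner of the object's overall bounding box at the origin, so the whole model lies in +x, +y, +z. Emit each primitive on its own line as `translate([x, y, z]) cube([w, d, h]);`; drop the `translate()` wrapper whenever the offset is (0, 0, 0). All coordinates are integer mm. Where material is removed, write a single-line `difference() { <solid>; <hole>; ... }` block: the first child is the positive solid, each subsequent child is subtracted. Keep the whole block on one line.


difference() { cube([4714, 157, 2764]); translate([3500, 0, 781]) cube([744, 157, 1753]); }


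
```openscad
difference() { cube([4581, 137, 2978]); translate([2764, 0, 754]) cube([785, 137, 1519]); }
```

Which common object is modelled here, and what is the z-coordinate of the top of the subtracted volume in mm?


A wall with a window opening. The window head height is 2273 mm.

A wall with a rectangular opening subtracted — a window. Sill at z = 754, opening 1519 mm tall, so the head is at 754 + 1519 = 2273 mm.


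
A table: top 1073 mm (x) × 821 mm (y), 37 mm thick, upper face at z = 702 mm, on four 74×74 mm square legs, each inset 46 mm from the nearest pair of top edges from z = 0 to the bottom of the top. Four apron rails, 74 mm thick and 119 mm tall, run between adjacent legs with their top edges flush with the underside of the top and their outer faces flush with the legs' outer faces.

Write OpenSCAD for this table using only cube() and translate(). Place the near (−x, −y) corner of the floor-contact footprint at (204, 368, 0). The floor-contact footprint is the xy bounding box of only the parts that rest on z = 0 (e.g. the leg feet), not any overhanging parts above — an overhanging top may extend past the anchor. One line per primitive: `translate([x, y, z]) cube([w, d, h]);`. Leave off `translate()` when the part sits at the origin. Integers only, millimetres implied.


translate([158, 322, 665]) cube([1073, 821, 37]);
translate([204, 368, 0]) cube([74, 74, 665]);
translate([1111, 368, 0]) cube([74, 74, 665]);
translate([204, 1023, 0]) cube([74, 74, 665]);
translate([1111, 1023, 0]) cube([74, 74, 665]);
translate([278, 368, 546]) cube([833, 74, 119]);
translate([278, 1023, 546]) cube([833, 74, 119]);
translate([204, 442, 546]) cube([74, 581, 119]);
translate([1111, 442, 546]) cube([74, 581, 119]);


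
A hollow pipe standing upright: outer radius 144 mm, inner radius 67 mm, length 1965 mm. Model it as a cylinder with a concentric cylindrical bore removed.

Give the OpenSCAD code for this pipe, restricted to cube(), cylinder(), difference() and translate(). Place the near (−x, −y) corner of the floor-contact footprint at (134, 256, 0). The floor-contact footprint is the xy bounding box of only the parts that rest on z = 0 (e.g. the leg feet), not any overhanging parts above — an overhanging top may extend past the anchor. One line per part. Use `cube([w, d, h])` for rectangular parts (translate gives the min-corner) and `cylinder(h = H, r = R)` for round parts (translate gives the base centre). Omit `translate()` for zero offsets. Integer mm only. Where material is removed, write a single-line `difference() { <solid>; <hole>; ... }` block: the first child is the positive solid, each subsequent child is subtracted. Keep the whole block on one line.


difference() { translate([278, 400, 0]) cylinder(h = 1965, r = 144); translate([278, 400, 0]) cylinder(h = 1965, r = 67); }


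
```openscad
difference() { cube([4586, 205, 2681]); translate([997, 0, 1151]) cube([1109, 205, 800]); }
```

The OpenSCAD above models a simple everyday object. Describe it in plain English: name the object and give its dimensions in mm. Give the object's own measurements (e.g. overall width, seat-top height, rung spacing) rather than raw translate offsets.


A wall 4586 mm long (x), 205 mm thick (y), 2681 mm tall, with a rectangular window opening cut through it. The opening is 1109 mm wide and 800 mm tall; its sill is at z = 1151 mm and its near (−x) edge is 997 mm from the wall's −x end. The opening passes through the full wall thickness.


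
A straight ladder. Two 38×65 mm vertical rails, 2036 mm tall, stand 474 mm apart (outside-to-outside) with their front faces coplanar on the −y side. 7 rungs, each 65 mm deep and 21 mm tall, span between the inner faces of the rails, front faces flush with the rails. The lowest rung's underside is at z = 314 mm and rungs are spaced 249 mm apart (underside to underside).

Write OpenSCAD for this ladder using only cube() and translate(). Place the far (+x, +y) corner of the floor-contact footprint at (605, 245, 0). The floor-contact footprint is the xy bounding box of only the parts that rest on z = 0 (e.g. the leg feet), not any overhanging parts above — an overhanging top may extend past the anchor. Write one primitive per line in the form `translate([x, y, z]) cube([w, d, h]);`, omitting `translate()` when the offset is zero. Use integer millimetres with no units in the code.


translate([131, 180, 0]) cube([38, 65, 2036]);
translate([567, 180, 0]) cube([38, 65, 2036]);
translate([169, 180, 314]) cube([398, 65, 21]);
translate([169, 180, 563]) cube([398, 65, 21]);
translate([169, 180, 812]) cube([398, 65, 21]);
translate([169, 180, 1061]) cube([398, 65, 21]);
translate([169, 180, 1310]) cube([398, 65, 21]);
translate([169, 180, 1559]) cube([398, 65, 21]);
translate([169, 180, 1808]) cube([398, 65, 21]);
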